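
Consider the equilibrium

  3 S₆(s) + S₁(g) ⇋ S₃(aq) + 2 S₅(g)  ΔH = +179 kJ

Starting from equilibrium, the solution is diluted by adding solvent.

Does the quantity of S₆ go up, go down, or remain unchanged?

Dilution lowers every aqueous concentration by the same factor. Δn_aq = 1 − 0 = +1, so the system shifts toward the side with more dissolved moles — to the right.
The net shift is to the right. S₆ is a reactant, so its amount decreases.

decreases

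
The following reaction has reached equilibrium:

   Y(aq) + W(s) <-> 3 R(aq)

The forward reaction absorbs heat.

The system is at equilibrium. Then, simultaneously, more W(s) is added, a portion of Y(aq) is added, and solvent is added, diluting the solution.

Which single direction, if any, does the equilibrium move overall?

right

W is a pure solid; its activity is 1 regardless of amount, so Q is unaffected — no shift from this change.
Adding Y (aq), a reactant, drives the reaction to the right.
Dilution lowers every aqueous concentration by the same factor. Δn_aq = 3 − 1 = +2, so the system shifts toward the side with more dissolved moles — to the right.
Only the nonzero effect(s) matter; the net shift is to the right.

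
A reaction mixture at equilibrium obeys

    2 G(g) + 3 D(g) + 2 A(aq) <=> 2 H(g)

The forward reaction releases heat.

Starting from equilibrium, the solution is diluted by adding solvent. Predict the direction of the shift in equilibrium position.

Dilution lowers every aqueous concentration by the same factor. Δn_aq = 0 − 2 = -2, so the system shifts toward the side with more dissolved moles — to the left.

left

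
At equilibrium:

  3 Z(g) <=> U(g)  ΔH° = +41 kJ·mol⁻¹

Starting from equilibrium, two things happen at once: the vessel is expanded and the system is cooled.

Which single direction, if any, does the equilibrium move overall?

Gas moles: reactants 3, products 1 (Δn_gas = -2). Expansion shifts the system toward the side with more moles of gas — to the left.
The forward reaction is endothermic. Lowering T favours the exothermic direction — shift to the left.
All effects act in the same direction — net shift to the left.

left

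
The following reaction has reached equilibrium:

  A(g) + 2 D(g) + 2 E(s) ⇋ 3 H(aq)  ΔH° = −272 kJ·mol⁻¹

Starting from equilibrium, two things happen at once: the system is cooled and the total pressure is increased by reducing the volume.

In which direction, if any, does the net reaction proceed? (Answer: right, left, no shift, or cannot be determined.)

right

The forward reaction is exothermic. Lowering T favours the exothermic direction — shift to the right.
Gas moles: reactants 3, products 0 (Δn_gas = -3). Compression shifts the system toward the side with fewer moles of gas — to the right.
All effects act in the same direction — net shift to the right.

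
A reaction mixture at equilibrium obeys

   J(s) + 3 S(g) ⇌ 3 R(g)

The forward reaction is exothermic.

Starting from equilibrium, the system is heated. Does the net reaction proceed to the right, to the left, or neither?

left

The forward reaction is exothermic. Raising T favours the endothermic direction — shift to the left.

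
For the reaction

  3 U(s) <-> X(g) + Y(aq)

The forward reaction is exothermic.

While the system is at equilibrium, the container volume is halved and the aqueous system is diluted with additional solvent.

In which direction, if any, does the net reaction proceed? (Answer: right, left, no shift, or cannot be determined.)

cannot be determined

Gas moles: reactants 0, products 1 (Δn_gas = +1). Compression shifts the system toward the side with fewer moles of gas — to the left.
Dilution lowers every aqueous concentration by the same factor. Δn_aq = 1 − 0 = +1, so the system shifts toward the side with more dissolved moles — to the right.
The individual effects push in opposite directions; without quantitative information the net direction cannot be determined.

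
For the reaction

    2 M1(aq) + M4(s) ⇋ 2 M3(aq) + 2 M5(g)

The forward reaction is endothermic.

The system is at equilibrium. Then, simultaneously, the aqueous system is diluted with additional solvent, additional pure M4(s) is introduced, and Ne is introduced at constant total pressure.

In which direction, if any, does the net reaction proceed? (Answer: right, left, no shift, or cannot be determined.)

Dilution scales every aqueous concentration by the same factor. Δn_aq = 2 − 2 = 0, so Q is unchanged — no shift.
M4 is a pure solid; its activity is 1 regardless of amount, so Q is unaffected — no shift from this change.
Adding inert gas at constant total pressure expands the volume and lowers every reacting partial pressure. With Δn_gas = 2 − 0 = +2, Q moves away from K toward the side with fewer gas moles, so the system shifts toward the side with more gas moles — to the right.
Only the nonzero effect(s) matter; the net shift is to the right.

right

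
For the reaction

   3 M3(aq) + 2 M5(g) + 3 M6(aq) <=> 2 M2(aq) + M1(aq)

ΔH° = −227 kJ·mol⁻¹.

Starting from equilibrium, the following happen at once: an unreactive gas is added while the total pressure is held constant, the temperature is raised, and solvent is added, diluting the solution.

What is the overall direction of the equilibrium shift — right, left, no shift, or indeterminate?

Adding inert gas at constant total pressure expands the volume and lowers every reacting partial pressure. With Δn_gas = 0 − 2 = -2, Q moves away from K toward the side with fewer gas moles, so the system shifts toward the side with more gas moles — to the left.
The forward reaction is exothermic. Raising T favours the endothermic direction — shift to the left.
Dilution lowers every aqueous concentration by the same factor. Δn_aq = 3 − 6 = -3, so the system shifts toward the side with more dissolved moles — to the left.
All effects act in the same direction — net shift to the left.

left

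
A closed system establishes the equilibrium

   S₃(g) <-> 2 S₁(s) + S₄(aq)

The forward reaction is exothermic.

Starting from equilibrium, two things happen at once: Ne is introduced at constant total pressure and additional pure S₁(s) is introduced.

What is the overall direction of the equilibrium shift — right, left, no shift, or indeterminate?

Adding inert gas at constant total pressure expands the volume and lowers every reacting partial pressure. With Δn_gas = 0 − 1 = -1, Q moves away from K toward the side with fewer gas moles, so the system shifts toward the side with more gas moles — to the left.
S₁ is a pure solid; its activity is 1 regardless of amount, so Q is unaffected — no shift from this change.
Only the nonzero effect(s) matter; the net shift is to the left.

left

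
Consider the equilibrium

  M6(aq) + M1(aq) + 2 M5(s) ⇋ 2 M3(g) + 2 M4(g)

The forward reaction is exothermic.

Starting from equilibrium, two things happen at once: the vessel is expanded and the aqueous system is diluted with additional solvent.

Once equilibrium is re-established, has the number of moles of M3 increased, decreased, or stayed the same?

cannot be determined

Gas moles: reactants 0, products 4 (Δn_gas = +4). Expansion shifts the system toward the side with more moles of gas — to the right.
Dilution lowers every aqueous concentration by the same factor. Δn_aq = 0 − 2 = -2, so the system shifts toward the side with more dissolved moles — to the left.
The two effects oppose each other, so the net shift — and hence the change in M3 — cannot be determined from the given information.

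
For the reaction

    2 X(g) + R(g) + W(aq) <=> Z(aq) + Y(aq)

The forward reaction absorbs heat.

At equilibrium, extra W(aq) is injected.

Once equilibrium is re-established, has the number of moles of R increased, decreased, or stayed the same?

decreases

Adding W (aq), a reactant, drives the reaction to the right.
The net shift is to the right. R is a reactant, so its amount decreases.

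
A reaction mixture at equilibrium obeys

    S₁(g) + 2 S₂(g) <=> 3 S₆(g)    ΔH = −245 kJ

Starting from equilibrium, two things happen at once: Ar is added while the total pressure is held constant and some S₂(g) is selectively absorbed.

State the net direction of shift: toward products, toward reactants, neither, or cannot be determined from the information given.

left

Adding inert gas at constant total pressure expands the volume, scaling every reacting partial pressure by the same factor. Δn_gas = 3 − 3 = 0, so Q is unchanged — no shift.
Removing S₂ (g), a reactant, drives the reaction to the left.
Only the nonzero effect(s) matter; the net shift is to the left.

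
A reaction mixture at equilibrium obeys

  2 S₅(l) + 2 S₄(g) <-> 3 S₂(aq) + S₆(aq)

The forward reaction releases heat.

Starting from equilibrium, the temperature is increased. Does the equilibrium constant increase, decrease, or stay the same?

decreases

K depends on temperature via the van 't Hoff relation. The forward reaction is exothermic, so raising T decreases K.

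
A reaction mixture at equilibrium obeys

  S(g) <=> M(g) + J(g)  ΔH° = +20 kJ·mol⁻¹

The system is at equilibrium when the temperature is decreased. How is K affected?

K depends on temperature via the van 't Hoff relation. The forward reaction is endothermic, so lowering T decreases K.

decreases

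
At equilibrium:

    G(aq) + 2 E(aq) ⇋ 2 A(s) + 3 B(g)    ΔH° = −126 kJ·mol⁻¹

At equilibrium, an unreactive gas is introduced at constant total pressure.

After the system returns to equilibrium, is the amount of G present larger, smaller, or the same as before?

decreases

Adding inert gas at constant total pressure expands the volume and lowers every reacting partial pressure. With Δn_gas = 3 − 0 = +3, Q moves away from K toward the side with fewer gas moles, so the system shifts toward the side with more gas moles — to the right.
The net shift is to the right. G is a reactant, so its amount decreases.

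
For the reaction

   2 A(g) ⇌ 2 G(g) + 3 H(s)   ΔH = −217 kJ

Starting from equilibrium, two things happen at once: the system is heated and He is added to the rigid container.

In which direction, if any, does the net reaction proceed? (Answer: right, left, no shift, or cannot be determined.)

left

The forward reaction is exothermic. Raising T favours the endothermic direction — shift to the left.
At constant volume, adding an inert gas leaves every reacting species' partial pressure unchanged, so Q is unchanged — no shift from this change.
Only the nonzero effect(s) matter; the net shift is to the left.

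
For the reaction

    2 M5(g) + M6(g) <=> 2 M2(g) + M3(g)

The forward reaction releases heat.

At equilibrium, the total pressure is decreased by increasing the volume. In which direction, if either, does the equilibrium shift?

no shift

Gas moles: reactants 3, products 3. Δn_gas = 0, so a volume change leaves Q equal to K — no shift from this change.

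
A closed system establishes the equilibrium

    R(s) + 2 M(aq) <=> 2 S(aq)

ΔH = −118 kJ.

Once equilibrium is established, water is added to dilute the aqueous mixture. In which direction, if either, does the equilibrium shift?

Dilution scales every aqueous concentration by the same factor. Δn_aq = 2 − 2 = 0, so Q is unchanged — no shift.

no shift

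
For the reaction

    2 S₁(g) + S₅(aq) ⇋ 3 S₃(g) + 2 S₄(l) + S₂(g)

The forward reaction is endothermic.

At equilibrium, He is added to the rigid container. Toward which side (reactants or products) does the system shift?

no shift

At constant volume, adding an inert gas leaves every reacting species' partial pressure unchanged, so Q is unchanged — no shift from this change.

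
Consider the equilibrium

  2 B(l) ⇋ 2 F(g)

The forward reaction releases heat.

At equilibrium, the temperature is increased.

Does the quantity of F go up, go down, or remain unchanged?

decreases

The forward reaction is exothermic. Raising T favours the endothermic direction — shift to the left.
The net shift is to the left. F is a product, so its amount decreases.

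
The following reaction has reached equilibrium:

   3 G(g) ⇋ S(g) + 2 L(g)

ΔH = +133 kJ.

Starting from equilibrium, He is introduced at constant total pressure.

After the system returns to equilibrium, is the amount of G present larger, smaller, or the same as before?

unchanged

Adding inert gas at constant total pressure expands the volume, scaling every reacting partial pressure by the same factor. Δn_gas = 3 − 3 = 0, so Q is unchanged — no shift.
No net shift occurs, so the amount of G is unchanged.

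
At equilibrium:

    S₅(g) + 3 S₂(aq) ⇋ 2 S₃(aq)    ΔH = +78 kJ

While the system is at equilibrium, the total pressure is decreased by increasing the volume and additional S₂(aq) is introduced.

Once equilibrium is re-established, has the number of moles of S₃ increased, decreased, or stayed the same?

cannot be determined

Gas moles: reactants 1, products 0 (Δn_gas = -1). Expansion shifts the system toward the side with more moles of gas — to the left.
Adding S₂ (aq), a reactant, drives the reaction to the right.
The two effects oppose each other, so the net shift — and hence the change in S₃ — cannot be determined from the given information.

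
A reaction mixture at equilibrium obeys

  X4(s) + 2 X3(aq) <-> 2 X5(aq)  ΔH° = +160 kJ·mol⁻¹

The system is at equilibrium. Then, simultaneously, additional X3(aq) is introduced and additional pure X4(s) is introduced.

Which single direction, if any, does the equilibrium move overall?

right

Adding X3 (aq), a reactant, drives the reaction to the right.
X4 is a pure solid; its activity is 1 regardless of amount, so Q is unaffected — no shift from this change.
Only the nonzero effect(s) matter; the net shift is to the right.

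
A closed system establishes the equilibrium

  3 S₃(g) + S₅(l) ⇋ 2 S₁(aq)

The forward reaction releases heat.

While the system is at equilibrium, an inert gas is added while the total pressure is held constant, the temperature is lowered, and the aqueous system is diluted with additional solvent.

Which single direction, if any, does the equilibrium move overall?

cannot be determined

Adding inert gas at constant total pressure expands the volume and lowers every reacting partial pressure. With Δn_gas = 0 − 3 = -3, Q moves away from K toward the side with fewer gas moles, so the system shifts toward the side with more gas moles — to the left.
The forward reaction is exothermic. Lowering T favours the exothermic direction — shift to the right.
Dilution lowers every aqueous concentration by the same factor. Δn_aq = 2 − 0 = +2, so the system shifts toward the side with more dissolved moles — to the right.
The individual effects push in opposite directions; without quantitative information the net direction cannot be determined.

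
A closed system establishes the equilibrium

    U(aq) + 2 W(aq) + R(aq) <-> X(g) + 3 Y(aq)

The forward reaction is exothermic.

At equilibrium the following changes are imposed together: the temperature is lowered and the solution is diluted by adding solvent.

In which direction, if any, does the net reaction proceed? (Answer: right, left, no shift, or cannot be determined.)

cannot be determined

The forward reaction is exothermic. Lowering T favours the exothermic direction — shift to the right.
Dilution lowers every aqueous concentration by the same factor. Δn_aq = 3 − 4 = -1, so the system shifts toward the side with more dissolved moles — to the left.
The individual effects push in opposite directions; without quantitative information the net direction cannot be determined.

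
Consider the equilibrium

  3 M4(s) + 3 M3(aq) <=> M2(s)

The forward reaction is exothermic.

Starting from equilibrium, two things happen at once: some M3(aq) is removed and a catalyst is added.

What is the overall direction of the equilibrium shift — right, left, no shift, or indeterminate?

Removing M3 (aq), a reactant, drives the reaction to the left.
A catalyst speeds both forward and reverse rates equally; it changes neither Q nor K — no shift from this change.
Only the nonzero effect(s) matter; the net shift is to the left.

left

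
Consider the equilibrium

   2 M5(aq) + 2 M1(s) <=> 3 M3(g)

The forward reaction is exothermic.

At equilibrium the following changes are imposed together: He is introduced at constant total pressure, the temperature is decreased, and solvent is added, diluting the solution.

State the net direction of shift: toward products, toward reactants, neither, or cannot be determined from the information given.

Adding inert gas at constant total pressure expands the volume and lowers every reacting partial pressure. With Δn_gas = 3 − 0 = +3, Q moves away from K toward the side with fewer gas moles, so the system shifts toward the side with more gas moles — to the right.
The forward reaction is exothermic. Lowering T favours the exothermic direction — shift to the right.
Dilution lowers every aqueous concentration by the same factor. Δn_aq = 0 − 2 = -2, so the system shifts toward the side with more dissolved moles — to the left.
The individual effects push in opposite directions; without quantitative information the net direction cannot be determined.

cannot be determined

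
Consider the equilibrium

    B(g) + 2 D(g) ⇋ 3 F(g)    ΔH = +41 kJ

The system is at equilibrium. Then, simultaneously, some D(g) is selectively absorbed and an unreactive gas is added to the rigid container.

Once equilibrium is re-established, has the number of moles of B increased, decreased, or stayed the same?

Removing D (g), a reactant, drives the reaction to the left.
At constant volume, adding an inert gas leaves every reacting species' partial pressure unchanged, so Q is unchanged — no shift from this change.
The net shift is to the left. B is a reactant, so its amount increases.

increases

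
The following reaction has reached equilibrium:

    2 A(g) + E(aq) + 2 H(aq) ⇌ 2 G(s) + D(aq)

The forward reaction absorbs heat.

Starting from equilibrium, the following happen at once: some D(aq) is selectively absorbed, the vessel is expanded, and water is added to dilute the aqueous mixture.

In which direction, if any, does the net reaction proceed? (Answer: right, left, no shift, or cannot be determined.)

Removing D (aq), a product, drives the reaction to the right.
Gas moles: reactants 2, products 0 (Δn_gas = -2). Expansion shifts the system toward the side with more moles of gas — to the left.
Dilution lowers every aqueous concentration by the same factor. Δn_aq = 1 − 3 = -2, so the system shifts toward the side with more dissolved moles — to the left.
The individual effects push in opposite directions; without quantitative information the net direction cannot be determined.

cannot be determined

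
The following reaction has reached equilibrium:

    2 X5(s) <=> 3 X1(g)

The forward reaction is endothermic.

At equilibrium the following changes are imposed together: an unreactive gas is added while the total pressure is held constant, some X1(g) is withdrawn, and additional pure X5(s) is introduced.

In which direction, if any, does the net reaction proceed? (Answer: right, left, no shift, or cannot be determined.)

Adding inert gas at constant total pressure expands the volume and lowers every reacting partial pressure. With Δn_gas = 3 − 0 = +3, Q moves away from K toward the side with fewer gas moles, so the system shifts toward the side with more gas moles — to the right.
Removing X1 (g), a product, drives the reaction to the right.
X5 is a pure solid; its activity is 1 regardless of amount, so Q is unaffected — no shift from this change.
Only the nonzero effect(s) matter; the net shift is to the right.

right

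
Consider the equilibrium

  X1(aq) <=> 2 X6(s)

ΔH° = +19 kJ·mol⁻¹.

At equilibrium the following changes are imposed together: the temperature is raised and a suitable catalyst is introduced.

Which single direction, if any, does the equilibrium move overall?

right

The forward reaction is endothermic. Raising T favours the endothermic direction — shift to the right.
A catalyst speeds both forward and reverse rates equally; it changes neither Q nor K — no shift from this change.
Only the nonzero effect(s) matter; the net shift is to the right.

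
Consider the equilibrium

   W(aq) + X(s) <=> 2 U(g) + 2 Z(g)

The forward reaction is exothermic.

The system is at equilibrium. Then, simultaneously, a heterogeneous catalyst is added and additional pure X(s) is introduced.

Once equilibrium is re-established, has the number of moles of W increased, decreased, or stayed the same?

A catalyst speeds both forward and reverse rates equally; it changes neither Q nor K — no shift from this change.
X is a pure solid; its activity is 1 regardless of amount, so Q is unaffected — no shift from this change.
No net shift occurs, so the amount of W is unchanged.

unchanged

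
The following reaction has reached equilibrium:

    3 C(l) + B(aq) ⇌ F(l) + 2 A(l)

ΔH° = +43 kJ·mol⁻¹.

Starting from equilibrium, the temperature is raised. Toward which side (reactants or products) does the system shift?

right

The forward reaction is endothermic. Raising T favours the endothermic direction — shift to the right.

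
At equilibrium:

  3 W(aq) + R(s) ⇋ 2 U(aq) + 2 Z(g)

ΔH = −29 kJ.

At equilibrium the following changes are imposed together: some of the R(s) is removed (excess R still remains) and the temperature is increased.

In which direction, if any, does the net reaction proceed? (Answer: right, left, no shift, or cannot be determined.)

left

R is a pure solid; its activity is 1 regardless of amount, so Q is unaffected — no shift from this change.
The forward reaction is exothermic. Raising T favours the endothermic direction — shift to the left.
Only the nonzero effect(s) matter; the net shift is to the left.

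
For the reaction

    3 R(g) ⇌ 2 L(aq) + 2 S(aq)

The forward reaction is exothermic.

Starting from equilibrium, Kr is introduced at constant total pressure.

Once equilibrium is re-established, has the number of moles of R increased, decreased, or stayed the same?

Adding inert gas at constant total pressure expands the volume and lowers every reacting partial pressure. With Δn_gas = 0 − 3 = -3, Q moves away from K toward the side with fewer gas moles, so the system shifts toward the side with more gas moles — to the left.
The net shift is to the left. R is a reactant, so its amount increases.

increases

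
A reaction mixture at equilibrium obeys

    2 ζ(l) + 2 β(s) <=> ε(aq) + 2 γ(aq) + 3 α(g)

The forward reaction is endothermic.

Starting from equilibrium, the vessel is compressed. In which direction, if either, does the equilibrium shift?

left

Gas moles: reactants 0, products 3 (Δn_gas = +3). Compression shifts the system toward the side with fewer moles of gas — to the left.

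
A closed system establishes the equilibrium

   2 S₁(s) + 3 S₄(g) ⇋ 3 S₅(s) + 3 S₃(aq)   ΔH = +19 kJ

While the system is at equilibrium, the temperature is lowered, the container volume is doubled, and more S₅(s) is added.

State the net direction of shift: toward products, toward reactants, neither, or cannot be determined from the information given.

left

The forward reaction is endothermic. Lowering T favours the exothermic direction — shift to the left.
Gas moles: reactants 3, products 0 (Δn_gas = -3). Expansion shifts the system toward the side with more moles of gas — to the left.
S₅ is a pure solid; its activity is 1 regardless of amount, so Q is unaffected — no shift from this change.
Only the nonzero effect(s) matter; the net shift is to the left.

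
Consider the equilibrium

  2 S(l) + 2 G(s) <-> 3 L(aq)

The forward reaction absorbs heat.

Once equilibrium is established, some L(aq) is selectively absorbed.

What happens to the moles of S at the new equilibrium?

decreases

Removing L (aq), a product, drives the reaction to the right.
The net shift is to the right. S is a reactant, so its amount decreases.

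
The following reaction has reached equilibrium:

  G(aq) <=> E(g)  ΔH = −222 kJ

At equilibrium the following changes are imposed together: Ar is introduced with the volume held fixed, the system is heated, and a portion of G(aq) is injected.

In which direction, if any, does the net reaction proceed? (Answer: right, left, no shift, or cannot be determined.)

cannot be determined

At constant volume, adding an inert gas leaves every reacting species' partial pressure unchanged, so Q is unchanged — no shift from this change.
The forward reaction is exothermic. Raising T favours the endothermic direction — shift to the left.
Adding G (aq), a reactant, drives the reaction to the right.
The individual effects push in opposite directions; without quantitative information the net direction cannot be determined.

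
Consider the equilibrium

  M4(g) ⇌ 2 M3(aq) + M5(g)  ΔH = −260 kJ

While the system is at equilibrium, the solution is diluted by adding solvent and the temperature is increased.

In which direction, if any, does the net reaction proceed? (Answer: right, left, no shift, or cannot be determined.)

Dilution lowers every aqueous concentration by the same factor. Δn_aq = 2 − 0 = +2, so the system shifts toward the side with more dissolved moles — to the right.
The forward reaction is exothermic. Raising T favours the endothermic direction — shift to the left.
The individual effects push in opposite directions; without quantitative information the net direction cannot be determined.

cannot be determined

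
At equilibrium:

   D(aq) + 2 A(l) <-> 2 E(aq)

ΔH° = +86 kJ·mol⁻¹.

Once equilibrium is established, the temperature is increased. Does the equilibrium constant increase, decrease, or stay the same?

increases

K depends on temperature via the van 't Hoff relation. The forward reaction is endothermic, so raising T increases K.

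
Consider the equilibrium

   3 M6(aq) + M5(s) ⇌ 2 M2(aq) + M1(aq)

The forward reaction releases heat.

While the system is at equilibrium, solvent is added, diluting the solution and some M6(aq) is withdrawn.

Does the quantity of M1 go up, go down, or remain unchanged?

decreases

Dilution scales every aqueous concentration by the same factor. Δn_aq = 3 − 3 = 0, so Q is unchanged — no shift.
Removing M6 (aq), a reactant, drives the reaction to the left.
The net shift is to the left. M1 is a product, so its amount decreases.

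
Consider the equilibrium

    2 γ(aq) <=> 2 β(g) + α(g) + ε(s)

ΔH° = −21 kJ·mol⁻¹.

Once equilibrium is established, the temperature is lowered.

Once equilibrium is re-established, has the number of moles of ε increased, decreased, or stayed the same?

increases

The forward reaction is exothermic. Lowering T favours the exothermic direction — shift to the right.
The net shift is to the right. ε is a product, so its amount increases.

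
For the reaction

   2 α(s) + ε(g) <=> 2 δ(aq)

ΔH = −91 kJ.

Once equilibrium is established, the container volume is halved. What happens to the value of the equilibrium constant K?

The equilibrium constant depends only on temperature. This perturbation may move the position of equilibrium, but since T is unchanged, K itself is unchanged.

unchanged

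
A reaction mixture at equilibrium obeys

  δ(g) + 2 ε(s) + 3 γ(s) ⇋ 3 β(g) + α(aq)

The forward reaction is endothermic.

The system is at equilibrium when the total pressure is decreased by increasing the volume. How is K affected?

unchanged

The equilibrium constant depends only on temperature. This perturbation may move the position of equilibrium, but since T is unchanged, K itself is unchanged.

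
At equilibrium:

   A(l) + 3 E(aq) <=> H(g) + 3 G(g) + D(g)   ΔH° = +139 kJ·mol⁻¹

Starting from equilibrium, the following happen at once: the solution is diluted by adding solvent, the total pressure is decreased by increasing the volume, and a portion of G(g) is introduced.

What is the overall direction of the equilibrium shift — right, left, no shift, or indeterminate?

Dilution lowers every aqueous concentration by the same factor. Δn_aq = 0 − 3 = -3, so the system shifts toward the side with more dissolved moles — to the left.
Gas moles: reactants 0, products 5 (Δn_gas = +5). Expansion shifts the system toward the side with more moles of gas — to the right.
Adding G (g), a product, drives the reaction to the left.
The individual effects push in opposite directions; without quantitative information the net direction cannot be determined.

cannot be determined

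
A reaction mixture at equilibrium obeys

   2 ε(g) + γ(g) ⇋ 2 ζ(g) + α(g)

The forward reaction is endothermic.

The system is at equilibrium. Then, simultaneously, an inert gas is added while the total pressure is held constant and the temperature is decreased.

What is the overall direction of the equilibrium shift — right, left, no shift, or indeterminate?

left

Adding inert gas at constant total pressure expands the volume, scaling every reacting partial pressure by the same factor. Δn_gas = 3 − 3 = 0, so Q is unchanged — no shift.
The forward reaction is endothermic. Lowering T favours the exothermic direction — shift to the left.
Only the nonzero effect(s) matter; the net shift is to the left.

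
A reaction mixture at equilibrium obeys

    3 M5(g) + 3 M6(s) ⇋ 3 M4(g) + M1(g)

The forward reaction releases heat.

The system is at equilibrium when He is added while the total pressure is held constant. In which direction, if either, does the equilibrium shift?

right

Adding inert gas at constant total pressure expands the volume and lowers every reacting partial pressure. With Δn_gas = 4 − 3 = +1, Q moves away from K toward the side with fewer gas moles, so the system shifts toward the side with more gas moles — to the right.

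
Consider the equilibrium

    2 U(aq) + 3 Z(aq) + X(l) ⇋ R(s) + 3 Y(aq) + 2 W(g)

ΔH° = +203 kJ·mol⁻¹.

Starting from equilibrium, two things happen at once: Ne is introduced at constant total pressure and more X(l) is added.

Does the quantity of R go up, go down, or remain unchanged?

Adding inert gas at constant total pressure expands the volume and lowers every reacting partial pressure. With Δn_gas = 2 − 0 = +2, Q moves away from K toward the side with fewer gas moles, so the system shifts toward the side with more gas moles — to the right.
X is a pure liquid; its activity is 1 regardless of amount, so Q is unaffected — no shift from this change.
The net shift is to the right. R is a product, so its amount increases.

increases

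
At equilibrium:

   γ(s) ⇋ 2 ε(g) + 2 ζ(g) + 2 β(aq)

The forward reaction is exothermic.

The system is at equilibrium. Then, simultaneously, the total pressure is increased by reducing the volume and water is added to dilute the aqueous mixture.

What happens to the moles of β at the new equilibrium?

Gas moles: reactants 0, products 4 (Δn_gas = +4). Compression shifts the system toward the side with fewer moles of gas — to the left.
Dilution lowers every aqueous concentration by the same factor. Δn_aq = 2 − 0 = +2, so the system shifts toward the side with more dissolved moles — to the right.
The two effects oppose each other, so the net shift — and hence the change in β — cannot be determined from the given information.

cannot be determined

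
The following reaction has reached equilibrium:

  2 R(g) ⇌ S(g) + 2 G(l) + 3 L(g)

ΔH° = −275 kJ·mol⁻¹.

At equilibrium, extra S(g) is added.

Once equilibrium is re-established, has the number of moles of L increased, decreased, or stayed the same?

Adding S (g), a product, drives the reaction to the left.
The net shift is to the left. L is a product, so its amount decreases.

decreases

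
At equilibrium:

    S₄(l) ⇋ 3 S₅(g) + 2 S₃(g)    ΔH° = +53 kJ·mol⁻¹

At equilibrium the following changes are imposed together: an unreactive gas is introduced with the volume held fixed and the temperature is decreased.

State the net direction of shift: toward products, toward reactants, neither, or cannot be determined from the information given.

At constant volume, adding an inert gas leaves every reacting species' partial pressure unchanged, so Q is unchanged — no shift from this change.
The forward reaction is endothermic. Lowering T favours the exothermic direction — shift to the left.
Only the nonzero effect(s) matter; the net shift is to the left.

left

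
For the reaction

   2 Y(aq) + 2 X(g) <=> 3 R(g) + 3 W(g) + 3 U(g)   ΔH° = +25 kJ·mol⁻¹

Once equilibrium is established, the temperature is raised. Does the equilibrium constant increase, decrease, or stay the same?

K depends on temperature via the van 't Hoff relation. The forward reaction is endothermic, so raising T increases K.

increases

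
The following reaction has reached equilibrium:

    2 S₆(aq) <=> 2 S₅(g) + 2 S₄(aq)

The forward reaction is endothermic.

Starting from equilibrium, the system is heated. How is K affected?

K depends on temperature via the van 't Hoff relation. The forward reaction is endothermic, so raising T increases K.

increases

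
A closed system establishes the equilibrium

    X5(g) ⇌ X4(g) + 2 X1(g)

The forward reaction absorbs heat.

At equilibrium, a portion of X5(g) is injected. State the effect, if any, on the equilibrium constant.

The equilibrium constant depends only on temperature. This perturbation may move the position of equilibrium, but since T is unchanged, K itself is unchanged.

unchanged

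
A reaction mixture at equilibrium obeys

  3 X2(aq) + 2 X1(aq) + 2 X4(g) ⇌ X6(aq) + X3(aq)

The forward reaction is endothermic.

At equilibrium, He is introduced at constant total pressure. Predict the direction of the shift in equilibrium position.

Adding inert gas at constant total pressure expands the volume and lowers every reacting partial pressure. With Δn_gas = 0 − 2 = -2, Q moves away from K toward the side with fewer gas moles, so the system shifts toward the side with more gas moles — to the left.

left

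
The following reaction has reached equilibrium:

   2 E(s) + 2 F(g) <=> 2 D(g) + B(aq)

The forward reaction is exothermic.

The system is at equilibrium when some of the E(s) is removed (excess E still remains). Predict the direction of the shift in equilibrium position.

no shift

E is a pure solid; its activity is 1 regardless of amount, so Q is unaffected — no shift from this change.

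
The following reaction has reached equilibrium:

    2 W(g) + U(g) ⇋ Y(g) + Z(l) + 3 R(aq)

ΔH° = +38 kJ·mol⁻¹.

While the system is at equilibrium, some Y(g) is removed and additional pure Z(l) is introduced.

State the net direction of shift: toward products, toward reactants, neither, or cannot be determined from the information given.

Removing Y (g), a product, drives the reaction to the right.
Z is a pure liquid; its activity is 1 regardless of amount, so Q is unaffected — no shift from this change.
Only the nonzero effect(s) matter; the net shift is to the right.

right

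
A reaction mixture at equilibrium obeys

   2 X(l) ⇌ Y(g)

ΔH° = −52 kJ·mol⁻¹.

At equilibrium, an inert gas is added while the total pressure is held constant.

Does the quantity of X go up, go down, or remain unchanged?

Adding inert gas at constant total pressure expands the volume and lowers every reacting partial pressure. With Δn_gas = 1 − 0 = +1, Q moves away from K toward the side with fewer gas moles, so the system shifts toward the side with more gas moles — to the right.
The net shift is to the right. X is a reactant, so its amount decreases.

decreases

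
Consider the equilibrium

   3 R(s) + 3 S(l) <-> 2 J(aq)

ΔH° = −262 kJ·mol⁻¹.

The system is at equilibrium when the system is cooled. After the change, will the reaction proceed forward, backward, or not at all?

right

The forward reaction is exothermic. Lowering T favours the exothermic direction — shift to the right.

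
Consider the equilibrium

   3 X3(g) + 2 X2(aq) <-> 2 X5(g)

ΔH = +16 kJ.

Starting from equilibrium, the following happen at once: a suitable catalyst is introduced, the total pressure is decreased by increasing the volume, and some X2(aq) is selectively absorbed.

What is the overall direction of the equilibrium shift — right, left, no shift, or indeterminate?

A catalyst speeds both forward and reverse rates equally; it changes neither Q nor K — no shift from this change.
Gas moles: reactants 3, products 2 (Δn_gas = -1). Expansion shifts the system toward the side with more moles of gas — to the left.
Removing X2 (aq), a reactant, drives the reaction to the left.
Only the nonzero effect(s) matter; the net shift is to the left.

left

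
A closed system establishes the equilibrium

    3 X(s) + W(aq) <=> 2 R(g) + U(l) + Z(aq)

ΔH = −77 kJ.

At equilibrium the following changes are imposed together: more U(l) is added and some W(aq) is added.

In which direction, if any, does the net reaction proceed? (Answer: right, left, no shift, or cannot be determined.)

U is a pure liquid; its activity is 1 regardless of amount, so Q is unaffected — no shift from this change.
Adding W (aq), a reactant, drives the reaction to the right.
Only the nonzero effect(s) matter; the net shift is to the right.

right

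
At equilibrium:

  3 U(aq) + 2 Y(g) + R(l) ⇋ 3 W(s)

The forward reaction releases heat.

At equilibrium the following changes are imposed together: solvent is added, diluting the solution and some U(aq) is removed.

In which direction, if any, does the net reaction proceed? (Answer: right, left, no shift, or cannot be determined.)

Dilution lowers every aqueous concentration by the same factor. Δn_aq = 0 − 3 = -3, so the system shifts toward the side with more dissolved moles — to the left.
Removing U (aq), a reactant, drives the reaction to the left.
All effects act in the same direction — net shift to the left.

left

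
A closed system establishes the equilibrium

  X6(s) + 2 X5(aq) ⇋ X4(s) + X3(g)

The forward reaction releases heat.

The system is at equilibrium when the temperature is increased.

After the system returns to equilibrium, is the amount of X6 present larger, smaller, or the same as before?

The forward reaction is exothermic. Raising T favours the endothermic direction — shift to the left.
The net shift is to the left. X6 is a reactant, so its amount increases.

increases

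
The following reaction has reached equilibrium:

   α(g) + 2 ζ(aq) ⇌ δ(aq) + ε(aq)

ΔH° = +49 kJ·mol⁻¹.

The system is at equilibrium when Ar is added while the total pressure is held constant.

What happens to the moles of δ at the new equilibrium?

decreases

Adding inert gas at constant total pressure expands the volume and lowers every reacting partial pressure. With Δn_gas = 0 − 1 = -1, Q moves away from K toward the side with fewer gas moles, so the system shifts toward the side with more gas moles — to the left.
The net shift is to the left. δ is a product, so its amount decreases.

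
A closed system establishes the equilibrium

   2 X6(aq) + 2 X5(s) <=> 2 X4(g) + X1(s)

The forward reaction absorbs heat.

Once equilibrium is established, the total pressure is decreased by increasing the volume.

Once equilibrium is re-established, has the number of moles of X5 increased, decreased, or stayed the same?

Gas moles: reactants 0, products 2 (Δn_gas = +2). Expansion shifts the system toward the side with more moles of gas — to the right.
The net shift is to the right. X5 is a reactant, so its amount decreases.

decreases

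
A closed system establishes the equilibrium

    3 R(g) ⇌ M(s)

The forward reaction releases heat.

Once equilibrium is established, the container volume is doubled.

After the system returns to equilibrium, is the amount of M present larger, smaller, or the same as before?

decreases

Gas moles: reactants 3, products 0 (Δn_gas = -3). Expansion shifts the system toward the side with more moles of gas — to the left.
The net shift is to the left. M is a product, so its amount decreases.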